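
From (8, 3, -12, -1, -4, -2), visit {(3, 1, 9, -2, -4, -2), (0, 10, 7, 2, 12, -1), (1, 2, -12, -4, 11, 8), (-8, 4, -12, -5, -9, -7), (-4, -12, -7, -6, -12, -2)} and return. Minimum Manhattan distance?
228
(one optimal route: (8, 3, -12, -1, -4, -2) → (1, 2, -12, -4, 11, 8) → (0, 10, 7, 2, 12, -1) → (3, 1, 9, -2, -4, -2) → (-4, -12, -7, -6, -12, -2) → (-8, 4, -12, -5, -9, -7) → (8, 3, -12, -1, -4, -2))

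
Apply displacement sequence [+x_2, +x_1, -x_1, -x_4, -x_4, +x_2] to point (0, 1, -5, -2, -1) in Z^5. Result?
(0, 3, -5, -4, -1)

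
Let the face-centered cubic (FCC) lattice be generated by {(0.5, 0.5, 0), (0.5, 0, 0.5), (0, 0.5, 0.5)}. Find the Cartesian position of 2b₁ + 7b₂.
(4.5, 1, 3.5)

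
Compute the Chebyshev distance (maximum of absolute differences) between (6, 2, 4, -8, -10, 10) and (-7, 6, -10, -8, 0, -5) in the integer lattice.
15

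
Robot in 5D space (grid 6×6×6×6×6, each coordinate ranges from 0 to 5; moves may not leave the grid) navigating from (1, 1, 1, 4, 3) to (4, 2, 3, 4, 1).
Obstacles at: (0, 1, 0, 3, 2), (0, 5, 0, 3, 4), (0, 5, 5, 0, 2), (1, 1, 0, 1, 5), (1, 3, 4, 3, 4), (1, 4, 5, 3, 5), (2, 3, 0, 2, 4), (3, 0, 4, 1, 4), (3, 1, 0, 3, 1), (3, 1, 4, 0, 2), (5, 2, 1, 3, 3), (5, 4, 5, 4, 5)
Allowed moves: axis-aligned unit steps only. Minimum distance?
8
(one shortest path: (1, 1, 1, 4, 3) → (2, 1, 1, 4, 3) → (3, 1, 1, 4, 3) → (4, 1, 1, 4, 3) → (4, 2, 1, 4, 3) → (4, 2, 2, 4, 3) → (4, 2, 3, 4, 3) → (4, 2, 3, 4, 2) → (4, 2, 3, 4, 1))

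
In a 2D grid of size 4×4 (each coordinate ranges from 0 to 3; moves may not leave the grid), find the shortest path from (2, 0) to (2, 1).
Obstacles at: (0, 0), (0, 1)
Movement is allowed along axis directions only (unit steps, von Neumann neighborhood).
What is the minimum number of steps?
1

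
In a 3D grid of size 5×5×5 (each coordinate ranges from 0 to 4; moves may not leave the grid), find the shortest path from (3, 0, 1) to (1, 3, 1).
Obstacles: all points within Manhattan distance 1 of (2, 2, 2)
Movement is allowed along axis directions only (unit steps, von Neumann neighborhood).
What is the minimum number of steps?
5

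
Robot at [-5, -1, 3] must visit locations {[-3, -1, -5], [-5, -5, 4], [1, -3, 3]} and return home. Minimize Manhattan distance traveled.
38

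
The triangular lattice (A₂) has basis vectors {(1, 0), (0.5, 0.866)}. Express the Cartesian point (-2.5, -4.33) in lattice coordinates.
-5b₂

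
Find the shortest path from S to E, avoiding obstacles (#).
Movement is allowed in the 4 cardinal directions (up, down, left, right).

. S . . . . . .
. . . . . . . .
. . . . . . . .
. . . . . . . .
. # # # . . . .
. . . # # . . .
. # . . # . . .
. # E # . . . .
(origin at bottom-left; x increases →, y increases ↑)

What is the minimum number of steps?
10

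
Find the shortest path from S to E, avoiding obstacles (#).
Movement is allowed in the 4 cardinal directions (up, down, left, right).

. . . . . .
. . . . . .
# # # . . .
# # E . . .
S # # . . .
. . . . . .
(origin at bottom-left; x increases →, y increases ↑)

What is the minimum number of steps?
7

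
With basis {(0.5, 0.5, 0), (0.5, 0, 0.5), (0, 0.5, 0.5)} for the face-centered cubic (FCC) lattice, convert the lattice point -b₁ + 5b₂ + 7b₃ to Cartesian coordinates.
(2, 3, 6)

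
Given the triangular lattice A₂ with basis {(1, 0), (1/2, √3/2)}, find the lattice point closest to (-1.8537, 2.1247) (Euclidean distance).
(-2, 1.732)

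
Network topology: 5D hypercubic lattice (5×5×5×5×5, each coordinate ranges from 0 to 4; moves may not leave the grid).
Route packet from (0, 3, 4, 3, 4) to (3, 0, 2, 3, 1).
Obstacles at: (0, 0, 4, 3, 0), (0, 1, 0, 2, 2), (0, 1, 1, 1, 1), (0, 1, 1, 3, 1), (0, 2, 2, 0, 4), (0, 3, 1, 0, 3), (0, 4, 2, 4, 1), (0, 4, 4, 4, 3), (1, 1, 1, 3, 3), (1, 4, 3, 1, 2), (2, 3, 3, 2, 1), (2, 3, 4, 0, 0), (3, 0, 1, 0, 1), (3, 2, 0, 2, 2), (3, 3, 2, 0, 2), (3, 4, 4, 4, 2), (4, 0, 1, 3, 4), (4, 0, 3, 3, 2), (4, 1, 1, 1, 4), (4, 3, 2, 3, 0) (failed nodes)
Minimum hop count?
11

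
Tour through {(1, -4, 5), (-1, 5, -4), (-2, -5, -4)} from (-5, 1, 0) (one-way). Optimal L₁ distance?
36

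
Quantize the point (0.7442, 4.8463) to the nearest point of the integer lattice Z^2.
(1, 5)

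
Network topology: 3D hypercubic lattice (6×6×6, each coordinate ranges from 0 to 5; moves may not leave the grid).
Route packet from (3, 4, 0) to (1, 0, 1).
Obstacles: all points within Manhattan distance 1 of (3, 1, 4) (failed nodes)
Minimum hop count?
7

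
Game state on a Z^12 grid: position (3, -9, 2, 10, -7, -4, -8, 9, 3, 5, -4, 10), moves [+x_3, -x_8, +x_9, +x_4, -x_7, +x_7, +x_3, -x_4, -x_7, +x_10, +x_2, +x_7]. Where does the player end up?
(3, -8, 4, 10, -7, -4, -8, 8, 4, 6, -4, 10)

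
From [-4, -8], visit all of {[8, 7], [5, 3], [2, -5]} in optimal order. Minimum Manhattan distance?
27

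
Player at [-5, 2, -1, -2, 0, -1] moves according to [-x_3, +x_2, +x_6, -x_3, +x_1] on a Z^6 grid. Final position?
(-4, 3, -3, -2, 0, 0)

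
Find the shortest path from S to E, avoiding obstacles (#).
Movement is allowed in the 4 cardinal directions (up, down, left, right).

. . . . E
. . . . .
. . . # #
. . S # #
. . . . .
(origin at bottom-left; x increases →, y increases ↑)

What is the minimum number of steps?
5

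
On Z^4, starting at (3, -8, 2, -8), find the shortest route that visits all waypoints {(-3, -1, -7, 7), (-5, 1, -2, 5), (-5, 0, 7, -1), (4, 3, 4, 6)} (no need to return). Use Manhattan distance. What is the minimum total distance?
77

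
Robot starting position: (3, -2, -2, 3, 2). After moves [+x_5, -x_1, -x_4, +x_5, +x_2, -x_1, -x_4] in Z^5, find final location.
(1, -1, -2, 1, 4)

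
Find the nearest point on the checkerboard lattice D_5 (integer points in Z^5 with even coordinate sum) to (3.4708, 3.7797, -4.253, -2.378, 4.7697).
(3, 4, -4, -2, 5)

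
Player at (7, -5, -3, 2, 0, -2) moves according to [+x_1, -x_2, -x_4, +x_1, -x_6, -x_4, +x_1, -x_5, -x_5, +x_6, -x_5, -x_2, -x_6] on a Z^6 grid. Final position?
(10, -7, -3, 0, -3, -3)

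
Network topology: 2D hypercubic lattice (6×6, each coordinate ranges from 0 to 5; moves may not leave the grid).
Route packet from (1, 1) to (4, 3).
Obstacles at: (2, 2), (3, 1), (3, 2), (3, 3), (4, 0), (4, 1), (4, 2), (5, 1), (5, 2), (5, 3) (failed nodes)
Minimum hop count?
7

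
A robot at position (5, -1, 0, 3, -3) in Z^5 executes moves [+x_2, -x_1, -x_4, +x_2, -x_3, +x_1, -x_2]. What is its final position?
(5, 0, -1, 2, -3)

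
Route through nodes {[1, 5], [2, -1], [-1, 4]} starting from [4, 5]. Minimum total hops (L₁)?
14
(one optimal route: (4, 5) → (1, 5) → (-1, 4) → (2, -1))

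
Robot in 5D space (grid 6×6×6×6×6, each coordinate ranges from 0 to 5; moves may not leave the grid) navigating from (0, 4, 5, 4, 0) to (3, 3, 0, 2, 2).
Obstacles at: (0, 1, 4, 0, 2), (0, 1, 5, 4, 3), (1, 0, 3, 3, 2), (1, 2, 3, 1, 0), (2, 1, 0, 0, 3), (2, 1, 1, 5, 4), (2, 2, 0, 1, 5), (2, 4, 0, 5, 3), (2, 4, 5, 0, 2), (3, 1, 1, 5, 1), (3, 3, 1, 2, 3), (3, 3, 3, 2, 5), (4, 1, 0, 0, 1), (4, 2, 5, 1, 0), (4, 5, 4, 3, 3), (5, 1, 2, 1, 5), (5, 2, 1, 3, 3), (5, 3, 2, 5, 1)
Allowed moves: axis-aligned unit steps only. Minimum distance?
13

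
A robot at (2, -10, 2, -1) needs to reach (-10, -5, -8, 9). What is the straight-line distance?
19.2094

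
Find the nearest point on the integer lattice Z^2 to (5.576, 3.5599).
(6, 4)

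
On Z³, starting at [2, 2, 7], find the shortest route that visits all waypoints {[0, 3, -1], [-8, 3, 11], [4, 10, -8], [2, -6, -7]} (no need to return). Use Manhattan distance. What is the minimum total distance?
71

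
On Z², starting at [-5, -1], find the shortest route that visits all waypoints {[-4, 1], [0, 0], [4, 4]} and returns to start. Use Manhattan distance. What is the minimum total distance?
28
(one optimal route: (-5, -1) → (-4, 1) → (4, 4) → (0, 0) → (-5, -1))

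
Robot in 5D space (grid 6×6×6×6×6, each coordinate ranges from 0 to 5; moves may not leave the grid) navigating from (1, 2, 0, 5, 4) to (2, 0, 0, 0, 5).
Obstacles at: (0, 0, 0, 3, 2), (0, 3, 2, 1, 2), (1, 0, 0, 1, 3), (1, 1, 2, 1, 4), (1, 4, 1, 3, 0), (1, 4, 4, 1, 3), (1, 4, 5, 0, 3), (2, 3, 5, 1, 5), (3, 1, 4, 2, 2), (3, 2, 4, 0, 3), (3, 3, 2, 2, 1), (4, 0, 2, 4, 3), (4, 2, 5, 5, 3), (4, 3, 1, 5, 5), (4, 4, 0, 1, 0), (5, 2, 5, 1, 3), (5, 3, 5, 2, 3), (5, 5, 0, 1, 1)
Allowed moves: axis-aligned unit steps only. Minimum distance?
9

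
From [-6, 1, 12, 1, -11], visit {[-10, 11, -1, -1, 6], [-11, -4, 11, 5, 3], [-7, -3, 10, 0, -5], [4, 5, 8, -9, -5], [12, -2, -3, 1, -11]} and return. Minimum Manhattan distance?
196
(one optimal route: (-6, 1, 12, 1, -11) → (-7, -3, 10, 0, -5) → (-11, -4, 11, 5, 3) → (-10, 11, -1, -1, 6) → (4, 5, 8, -9, -5) → (12, -2, -3, 1, -11) → (-6, 1, 12, 1, -11))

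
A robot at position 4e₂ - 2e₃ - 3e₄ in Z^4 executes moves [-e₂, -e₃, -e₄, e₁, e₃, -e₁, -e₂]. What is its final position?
(0, 2, -2, -4)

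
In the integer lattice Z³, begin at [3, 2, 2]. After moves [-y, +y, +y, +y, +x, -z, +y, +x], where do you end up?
(5, 5, 1)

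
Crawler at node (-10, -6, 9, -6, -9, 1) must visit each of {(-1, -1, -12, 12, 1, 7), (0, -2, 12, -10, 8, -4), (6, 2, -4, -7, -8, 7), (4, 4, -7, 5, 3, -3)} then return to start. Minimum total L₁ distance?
218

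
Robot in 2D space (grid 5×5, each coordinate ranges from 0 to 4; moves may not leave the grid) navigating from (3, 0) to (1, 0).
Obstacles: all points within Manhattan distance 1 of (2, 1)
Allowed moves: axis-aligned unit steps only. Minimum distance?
12
(one shortest path: (3, 0) → (4, 0) → (4, 1) → (4, 2) → (3, 2) → (3, 3) → (2, 3) → (1, 3) → (0, 3) → (0, 2) → (0, 1) → (0, 0) → (1, 0))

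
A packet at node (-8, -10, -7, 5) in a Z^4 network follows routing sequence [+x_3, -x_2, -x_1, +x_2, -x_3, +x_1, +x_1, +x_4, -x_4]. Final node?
(-7, -10, -7, 5)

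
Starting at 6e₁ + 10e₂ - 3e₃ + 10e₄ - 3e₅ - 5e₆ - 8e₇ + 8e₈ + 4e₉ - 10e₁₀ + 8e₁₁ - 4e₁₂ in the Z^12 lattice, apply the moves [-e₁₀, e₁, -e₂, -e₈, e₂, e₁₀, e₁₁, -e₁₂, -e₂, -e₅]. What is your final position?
(7, 9, -3, 10, -4, -5, -8, 7, 4, -10, 9, -5)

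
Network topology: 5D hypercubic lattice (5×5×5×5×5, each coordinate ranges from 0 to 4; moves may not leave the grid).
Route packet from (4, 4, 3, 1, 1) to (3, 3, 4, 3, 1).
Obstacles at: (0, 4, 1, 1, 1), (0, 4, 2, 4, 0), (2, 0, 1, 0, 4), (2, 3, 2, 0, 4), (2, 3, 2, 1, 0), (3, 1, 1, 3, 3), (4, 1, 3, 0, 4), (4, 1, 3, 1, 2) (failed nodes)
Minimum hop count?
5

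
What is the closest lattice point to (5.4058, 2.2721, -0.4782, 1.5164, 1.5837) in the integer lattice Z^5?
(5, 2, 0, 2, 2)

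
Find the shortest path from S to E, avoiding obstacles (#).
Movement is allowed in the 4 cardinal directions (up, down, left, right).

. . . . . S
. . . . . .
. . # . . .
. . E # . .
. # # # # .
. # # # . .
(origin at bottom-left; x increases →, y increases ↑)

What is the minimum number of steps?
8
(one shortest path: (5, 5) → (4, 5) → (3, 5) → (2, 5) → (1, 5) → (1, 4) → (1, 3) → (1, 2) → (2, 2))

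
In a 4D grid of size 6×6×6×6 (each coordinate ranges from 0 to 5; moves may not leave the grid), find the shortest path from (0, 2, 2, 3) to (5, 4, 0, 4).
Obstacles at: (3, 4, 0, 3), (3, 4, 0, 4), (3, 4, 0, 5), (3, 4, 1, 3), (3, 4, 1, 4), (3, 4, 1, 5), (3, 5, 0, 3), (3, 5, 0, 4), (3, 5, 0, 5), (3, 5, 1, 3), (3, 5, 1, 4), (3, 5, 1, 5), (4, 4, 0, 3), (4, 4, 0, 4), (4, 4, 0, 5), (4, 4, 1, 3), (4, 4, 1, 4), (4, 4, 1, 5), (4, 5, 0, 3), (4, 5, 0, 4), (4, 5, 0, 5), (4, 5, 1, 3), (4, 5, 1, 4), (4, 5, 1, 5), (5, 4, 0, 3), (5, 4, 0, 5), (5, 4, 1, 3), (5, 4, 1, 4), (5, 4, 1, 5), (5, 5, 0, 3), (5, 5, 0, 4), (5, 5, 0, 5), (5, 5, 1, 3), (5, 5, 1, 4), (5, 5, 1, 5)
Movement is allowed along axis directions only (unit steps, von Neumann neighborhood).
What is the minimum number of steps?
10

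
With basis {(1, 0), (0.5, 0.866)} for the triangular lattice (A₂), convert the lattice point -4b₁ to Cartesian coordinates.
(-4, 0)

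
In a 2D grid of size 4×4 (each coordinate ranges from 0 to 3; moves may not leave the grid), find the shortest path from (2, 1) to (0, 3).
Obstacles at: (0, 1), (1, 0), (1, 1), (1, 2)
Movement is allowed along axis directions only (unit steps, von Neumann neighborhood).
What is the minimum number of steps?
4
(one shortest path: (2, 1) → (2, 2) → (2, 3) → (1, 3) → (0, 3))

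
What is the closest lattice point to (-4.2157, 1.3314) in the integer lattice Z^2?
(-4, 1)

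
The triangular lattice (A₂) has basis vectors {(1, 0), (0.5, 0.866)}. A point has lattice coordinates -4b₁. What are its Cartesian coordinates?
(-4, 0)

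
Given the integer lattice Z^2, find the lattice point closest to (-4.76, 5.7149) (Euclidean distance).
(-5, 6)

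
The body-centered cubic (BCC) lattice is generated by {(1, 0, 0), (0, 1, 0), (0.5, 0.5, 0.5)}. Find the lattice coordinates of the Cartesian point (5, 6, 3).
2b₁ + 3b₂ + 6b₃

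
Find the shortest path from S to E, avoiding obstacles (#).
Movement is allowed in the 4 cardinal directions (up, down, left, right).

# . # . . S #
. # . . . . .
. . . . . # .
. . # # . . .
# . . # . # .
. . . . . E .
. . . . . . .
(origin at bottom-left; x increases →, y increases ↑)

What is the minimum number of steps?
7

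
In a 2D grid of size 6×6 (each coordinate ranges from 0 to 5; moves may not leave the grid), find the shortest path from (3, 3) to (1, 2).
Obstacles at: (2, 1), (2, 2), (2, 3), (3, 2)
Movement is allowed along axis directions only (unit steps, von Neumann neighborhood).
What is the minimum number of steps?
5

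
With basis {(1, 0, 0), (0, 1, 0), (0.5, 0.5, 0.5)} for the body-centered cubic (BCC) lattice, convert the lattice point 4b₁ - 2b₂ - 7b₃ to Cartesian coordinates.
(0.5, -5.5, -3.5)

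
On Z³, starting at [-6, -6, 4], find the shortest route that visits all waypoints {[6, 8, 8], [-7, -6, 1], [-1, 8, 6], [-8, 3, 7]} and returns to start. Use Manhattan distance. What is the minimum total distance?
70
(one optimal route: (-6, -6, 4) → (-7, -6, 1) → (-8, 3, 7) → (6, 8, 8) → (-1, 8, 6) → (-6, -6, 4))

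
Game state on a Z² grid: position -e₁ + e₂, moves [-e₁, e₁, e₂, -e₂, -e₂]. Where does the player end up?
(-1, 0)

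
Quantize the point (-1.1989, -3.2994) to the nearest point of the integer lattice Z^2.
(-1, -3)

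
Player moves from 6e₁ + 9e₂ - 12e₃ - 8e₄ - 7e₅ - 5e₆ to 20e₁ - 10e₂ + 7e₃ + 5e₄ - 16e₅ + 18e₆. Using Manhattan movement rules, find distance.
97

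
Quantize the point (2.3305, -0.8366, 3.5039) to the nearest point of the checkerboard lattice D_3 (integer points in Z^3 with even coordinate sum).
(2, -1, 3)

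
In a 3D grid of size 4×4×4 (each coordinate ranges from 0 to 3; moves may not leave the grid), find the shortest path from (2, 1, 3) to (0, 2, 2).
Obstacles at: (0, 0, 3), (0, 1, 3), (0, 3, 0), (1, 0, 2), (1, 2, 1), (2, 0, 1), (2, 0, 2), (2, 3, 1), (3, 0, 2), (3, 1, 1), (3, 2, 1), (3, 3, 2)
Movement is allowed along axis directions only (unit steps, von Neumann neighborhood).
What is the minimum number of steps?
4
(one shortest path: (2, 1, 3) → (1, 1, 3) → (1, 2, 3) → (0, 2, 3) → (0, 2, 2))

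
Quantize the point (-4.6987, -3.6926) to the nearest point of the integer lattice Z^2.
(-5, -4)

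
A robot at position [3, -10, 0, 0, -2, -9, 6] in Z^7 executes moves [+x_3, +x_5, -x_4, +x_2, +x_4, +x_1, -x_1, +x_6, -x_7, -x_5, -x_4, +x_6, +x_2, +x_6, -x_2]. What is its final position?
(3, -9, 1, -1, -2, -6, 5)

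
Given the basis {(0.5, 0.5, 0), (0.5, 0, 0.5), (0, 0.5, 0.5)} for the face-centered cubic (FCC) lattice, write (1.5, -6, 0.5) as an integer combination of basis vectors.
-5b₁ + 8b₂ - 7b₃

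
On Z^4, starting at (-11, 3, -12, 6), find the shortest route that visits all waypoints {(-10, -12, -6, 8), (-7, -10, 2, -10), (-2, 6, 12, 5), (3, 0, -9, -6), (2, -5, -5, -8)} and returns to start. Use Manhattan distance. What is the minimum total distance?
170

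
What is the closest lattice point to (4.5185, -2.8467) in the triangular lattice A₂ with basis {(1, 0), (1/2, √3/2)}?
(4.5, -2.598)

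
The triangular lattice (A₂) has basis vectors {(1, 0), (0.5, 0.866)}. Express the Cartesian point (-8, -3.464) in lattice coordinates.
-6b₁ - 4b₂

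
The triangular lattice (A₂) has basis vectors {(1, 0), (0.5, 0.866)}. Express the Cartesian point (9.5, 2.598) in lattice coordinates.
8b₁ + 3b₂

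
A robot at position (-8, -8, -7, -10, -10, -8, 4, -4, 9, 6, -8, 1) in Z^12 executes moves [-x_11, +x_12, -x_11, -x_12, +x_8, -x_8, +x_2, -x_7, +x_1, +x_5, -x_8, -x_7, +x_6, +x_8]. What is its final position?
(-7, -7, -7, -10, -9, -7, 2, -4, 9, 6, -10, 1)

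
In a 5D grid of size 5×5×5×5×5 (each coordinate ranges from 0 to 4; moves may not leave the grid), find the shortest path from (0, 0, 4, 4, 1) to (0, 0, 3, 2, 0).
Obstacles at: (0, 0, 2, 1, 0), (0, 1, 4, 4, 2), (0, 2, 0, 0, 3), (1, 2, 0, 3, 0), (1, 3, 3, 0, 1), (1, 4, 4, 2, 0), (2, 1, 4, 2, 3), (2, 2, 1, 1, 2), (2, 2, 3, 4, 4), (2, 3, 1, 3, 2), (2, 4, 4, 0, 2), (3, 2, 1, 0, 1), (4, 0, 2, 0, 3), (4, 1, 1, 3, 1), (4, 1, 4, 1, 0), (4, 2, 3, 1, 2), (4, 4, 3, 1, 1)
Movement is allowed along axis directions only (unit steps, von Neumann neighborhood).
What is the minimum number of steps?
4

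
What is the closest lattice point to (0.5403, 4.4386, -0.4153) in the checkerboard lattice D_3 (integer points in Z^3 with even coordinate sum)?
(0, 4, 0)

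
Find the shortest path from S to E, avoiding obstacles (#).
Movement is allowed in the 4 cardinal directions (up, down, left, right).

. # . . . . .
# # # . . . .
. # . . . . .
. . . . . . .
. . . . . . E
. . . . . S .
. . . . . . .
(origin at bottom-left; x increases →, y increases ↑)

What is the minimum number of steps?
2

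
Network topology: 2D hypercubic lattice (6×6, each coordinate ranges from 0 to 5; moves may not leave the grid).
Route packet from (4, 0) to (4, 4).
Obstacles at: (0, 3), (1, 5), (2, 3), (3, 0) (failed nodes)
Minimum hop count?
4
(one shortest path: (4, 0) → (4, 1) → (4, 2) → (4, 3) → (4, 4))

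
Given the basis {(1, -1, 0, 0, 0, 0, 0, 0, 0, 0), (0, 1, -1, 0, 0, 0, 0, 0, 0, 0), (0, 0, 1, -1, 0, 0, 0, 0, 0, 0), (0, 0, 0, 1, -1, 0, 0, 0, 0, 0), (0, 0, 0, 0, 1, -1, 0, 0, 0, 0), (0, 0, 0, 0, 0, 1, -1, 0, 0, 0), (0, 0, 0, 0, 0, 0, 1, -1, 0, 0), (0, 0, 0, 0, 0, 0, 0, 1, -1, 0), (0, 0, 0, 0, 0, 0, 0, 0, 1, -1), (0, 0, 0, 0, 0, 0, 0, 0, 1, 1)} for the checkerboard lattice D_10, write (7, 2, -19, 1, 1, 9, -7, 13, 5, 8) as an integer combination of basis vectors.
7b₁ + 9b₂ - 10b₃ - 9b₄ - 8b₅ + b₆ - 6b₇ + 7b₈ + 2b₉ + 10b₁₀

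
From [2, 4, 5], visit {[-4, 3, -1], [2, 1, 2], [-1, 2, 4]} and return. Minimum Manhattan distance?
32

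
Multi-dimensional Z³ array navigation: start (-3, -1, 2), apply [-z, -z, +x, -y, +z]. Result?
(-2, -2, 1)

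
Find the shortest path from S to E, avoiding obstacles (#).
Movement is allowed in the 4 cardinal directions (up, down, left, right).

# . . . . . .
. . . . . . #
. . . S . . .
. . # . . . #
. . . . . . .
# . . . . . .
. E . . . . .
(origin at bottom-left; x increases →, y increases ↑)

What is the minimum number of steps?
6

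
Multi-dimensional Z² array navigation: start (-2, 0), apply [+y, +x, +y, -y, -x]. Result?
(-2, 1)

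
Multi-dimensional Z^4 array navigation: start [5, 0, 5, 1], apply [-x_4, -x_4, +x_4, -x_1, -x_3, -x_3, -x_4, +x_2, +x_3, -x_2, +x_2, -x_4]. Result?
(4, 1, 4, -2)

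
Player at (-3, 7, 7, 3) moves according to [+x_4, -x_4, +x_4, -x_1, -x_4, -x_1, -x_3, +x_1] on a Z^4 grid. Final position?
(-4, 7, 6, 3)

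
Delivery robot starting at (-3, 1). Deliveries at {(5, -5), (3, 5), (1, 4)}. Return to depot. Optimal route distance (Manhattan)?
36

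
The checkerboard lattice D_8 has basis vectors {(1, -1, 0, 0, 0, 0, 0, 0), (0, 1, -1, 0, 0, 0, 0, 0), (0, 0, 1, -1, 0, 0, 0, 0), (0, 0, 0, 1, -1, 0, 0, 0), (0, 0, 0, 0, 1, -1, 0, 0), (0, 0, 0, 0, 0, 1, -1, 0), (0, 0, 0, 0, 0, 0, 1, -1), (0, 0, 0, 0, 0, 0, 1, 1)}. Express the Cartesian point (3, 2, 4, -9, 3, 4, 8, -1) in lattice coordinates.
3b₁ + 5b₂ + 9b₃ + 3b₅ + 7b₆ + 8b₇ + 7b₈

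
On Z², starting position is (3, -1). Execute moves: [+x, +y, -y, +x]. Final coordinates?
(5, -1)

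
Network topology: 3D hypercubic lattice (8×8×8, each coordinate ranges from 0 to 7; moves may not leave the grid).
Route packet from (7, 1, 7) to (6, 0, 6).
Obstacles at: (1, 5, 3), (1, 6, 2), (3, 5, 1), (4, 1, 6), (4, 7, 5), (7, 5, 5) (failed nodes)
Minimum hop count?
3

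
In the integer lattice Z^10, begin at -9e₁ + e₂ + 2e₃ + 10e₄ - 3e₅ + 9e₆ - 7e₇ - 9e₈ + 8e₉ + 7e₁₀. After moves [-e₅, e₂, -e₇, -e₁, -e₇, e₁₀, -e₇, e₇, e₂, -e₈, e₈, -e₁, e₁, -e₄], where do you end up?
(-10, 3, 2, 9, -4, 9, -9, -9, 8, 8)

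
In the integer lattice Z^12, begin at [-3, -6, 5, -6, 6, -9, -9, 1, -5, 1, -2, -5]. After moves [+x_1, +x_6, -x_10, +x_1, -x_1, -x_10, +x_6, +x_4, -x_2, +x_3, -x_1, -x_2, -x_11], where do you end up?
(-3, -8, 6, -5, 6, -7, -9, 1, -5, -1, -3, -5)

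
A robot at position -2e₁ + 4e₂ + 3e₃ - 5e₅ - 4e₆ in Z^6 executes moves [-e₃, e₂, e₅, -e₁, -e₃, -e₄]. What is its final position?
(-3, 5, 1, -1, -4, -4)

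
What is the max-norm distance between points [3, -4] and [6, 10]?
14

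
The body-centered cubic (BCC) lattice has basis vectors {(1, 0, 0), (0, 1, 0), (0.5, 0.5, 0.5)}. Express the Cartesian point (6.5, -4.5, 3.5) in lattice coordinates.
3b₁ - 8b₂ + 7b₃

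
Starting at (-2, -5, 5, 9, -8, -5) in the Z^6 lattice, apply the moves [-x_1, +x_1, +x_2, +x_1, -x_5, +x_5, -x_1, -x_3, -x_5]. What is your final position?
(-2, -4, 4, 9, -9, -5)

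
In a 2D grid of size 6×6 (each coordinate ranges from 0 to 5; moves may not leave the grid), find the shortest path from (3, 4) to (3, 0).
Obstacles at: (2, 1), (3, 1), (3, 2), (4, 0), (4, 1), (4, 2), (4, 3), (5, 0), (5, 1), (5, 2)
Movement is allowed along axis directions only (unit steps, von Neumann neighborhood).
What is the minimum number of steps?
8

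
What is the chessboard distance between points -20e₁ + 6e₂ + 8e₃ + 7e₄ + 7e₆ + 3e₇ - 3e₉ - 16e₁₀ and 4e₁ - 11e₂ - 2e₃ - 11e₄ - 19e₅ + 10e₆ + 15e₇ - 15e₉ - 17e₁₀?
24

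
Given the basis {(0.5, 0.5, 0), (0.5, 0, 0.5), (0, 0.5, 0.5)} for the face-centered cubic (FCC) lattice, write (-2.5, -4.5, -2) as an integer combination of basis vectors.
-5b₁ - 4b₃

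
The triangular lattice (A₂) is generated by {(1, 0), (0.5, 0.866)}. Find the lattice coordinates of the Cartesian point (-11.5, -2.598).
-10b₁ - 3b₂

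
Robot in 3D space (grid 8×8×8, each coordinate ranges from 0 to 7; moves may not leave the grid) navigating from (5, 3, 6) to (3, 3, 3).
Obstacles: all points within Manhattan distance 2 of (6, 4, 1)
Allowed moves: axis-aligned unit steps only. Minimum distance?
5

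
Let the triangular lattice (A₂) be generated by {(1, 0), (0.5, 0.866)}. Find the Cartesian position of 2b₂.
(1, 1.732)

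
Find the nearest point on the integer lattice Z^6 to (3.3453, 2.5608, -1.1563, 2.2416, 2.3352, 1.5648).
(3, 3, -1, 2, 2, 2)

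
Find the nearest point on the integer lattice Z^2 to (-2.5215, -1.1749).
(-3, -1)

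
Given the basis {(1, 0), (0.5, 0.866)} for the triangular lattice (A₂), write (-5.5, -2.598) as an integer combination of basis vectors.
-4b₁ - 3b₂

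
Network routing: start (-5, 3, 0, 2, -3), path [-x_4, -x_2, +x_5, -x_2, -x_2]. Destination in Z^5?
(-5, 0, 0, 1, -2)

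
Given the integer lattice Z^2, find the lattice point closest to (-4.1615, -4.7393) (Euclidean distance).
(-4, -5)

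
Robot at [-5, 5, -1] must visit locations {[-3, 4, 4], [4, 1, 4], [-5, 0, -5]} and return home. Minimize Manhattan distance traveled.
46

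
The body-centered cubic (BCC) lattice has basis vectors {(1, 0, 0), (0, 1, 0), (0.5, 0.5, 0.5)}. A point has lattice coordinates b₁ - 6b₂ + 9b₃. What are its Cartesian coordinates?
(5.5, -1.5, 4.5)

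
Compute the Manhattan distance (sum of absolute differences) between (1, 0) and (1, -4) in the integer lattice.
4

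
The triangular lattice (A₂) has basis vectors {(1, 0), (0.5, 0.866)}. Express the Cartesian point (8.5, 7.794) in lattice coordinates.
4b₁ + 9b₂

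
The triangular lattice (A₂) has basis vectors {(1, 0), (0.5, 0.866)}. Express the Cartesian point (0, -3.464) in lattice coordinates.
2b₁ - 4b₂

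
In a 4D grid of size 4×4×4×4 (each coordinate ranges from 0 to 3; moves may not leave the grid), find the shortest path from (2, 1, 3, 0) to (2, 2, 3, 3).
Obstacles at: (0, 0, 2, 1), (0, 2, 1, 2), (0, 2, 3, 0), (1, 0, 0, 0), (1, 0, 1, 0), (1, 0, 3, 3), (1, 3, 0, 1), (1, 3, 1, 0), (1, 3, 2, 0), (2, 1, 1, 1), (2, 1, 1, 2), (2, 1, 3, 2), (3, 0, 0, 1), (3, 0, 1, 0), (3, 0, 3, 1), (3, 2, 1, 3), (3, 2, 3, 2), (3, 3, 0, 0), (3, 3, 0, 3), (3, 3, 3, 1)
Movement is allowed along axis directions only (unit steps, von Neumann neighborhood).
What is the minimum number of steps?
4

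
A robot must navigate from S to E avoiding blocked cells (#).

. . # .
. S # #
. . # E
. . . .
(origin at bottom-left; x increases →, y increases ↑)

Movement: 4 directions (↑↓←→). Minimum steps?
5
(one shortest path: (1, 2) → (1, 1) → (1, 0) → (2, 0) → (3, 0) → (3, 1))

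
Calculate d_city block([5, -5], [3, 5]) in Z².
12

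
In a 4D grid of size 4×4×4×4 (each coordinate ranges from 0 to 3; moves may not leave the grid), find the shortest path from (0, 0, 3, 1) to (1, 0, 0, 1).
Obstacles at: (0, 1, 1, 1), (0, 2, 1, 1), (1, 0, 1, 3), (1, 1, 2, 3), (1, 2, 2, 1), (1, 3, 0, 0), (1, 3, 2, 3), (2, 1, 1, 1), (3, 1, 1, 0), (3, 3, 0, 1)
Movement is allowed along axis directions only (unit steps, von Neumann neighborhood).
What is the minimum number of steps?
4
(one shortest path: (0, 0, 3, 1) → (1, 0, 3, 1) → (1, 0, 2, 1) → (1, 0, 1, 1) → (1, 0, 0, 1))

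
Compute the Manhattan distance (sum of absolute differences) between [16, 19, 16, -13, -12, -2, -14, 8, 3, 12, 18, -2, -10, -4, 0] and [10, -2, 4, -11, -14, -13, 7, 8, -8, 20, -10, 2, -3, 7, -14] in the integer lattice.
158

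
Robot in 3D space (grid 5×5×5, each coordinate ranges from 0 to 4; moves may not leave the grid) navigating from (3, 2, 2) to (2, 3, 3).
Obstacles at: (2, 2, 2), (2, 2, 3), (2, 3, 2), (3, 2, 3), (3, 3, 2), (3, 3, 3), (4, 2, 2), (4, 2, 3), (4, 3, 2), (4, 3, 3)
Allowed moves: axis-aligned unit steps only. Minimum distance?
7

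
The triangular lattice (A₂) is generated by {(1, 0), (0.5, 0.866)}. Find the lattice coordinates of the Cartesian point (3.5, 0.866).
3b₁ + b₂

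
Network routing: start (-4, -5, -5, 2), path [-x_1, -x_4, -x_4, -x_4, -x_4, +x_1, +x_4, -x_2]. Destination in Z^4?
(-4, -6, -5, -1)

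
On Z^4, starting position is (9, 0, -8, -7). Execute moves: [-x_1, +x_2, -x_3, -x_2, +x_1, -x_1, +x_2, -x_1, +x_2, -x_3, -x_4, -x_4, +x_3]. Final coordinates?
(7, 2, -9, -9)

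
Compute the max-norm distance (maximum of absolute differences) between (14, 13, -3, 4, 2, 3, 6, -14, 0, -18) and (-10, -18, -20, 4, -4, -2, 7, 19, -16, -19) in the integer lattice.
33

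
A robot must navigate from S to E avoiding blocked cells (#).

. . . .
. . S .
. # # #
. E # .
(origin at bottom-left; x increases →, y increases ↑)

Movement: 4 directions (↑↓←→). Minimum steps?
5
(one shortest path: (2, 2) → (1, 2) → (0, 2) → (0, 1) → (0, 0) → (1, 0))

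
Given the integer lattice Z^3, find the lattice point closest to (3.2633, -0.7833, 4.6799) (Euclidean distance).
(3, -1, 5)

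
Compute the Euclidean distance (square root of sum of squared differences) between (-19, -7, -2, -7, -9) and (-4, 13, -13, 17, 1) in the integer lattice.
37.7094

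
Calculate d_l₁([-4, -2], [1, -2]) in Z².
5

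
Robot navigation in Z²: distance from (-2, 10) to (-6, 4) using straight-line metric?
7.2111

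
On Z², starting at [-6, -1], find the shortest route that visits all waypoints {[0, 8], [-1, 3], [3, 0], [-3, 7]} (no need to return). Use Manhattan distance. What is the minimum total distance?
27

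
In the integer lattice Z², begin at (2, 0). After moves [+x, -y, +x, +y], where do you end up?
(4, 0)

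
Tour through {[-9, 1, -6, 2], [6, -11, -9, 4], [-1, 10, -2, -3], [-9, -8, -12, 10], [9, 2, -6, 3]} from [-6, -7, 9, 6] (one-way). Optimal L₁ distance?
122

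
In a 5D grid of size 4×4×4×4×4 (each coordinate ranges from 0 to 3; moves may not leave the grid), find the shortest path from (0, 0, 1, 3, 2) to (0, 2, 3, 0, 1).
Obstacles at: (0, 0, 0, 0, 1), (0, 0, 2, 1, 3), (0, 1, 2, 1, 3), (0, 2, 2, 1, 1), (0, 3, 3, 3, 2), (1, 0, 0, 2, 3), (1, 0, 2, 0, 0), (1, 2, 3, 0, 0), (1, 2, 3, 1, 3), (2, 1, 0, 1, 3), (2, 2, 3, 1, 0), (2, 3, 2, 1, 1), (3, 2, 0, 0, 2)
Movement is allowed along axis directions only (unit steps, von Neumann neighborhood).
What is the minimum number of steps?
8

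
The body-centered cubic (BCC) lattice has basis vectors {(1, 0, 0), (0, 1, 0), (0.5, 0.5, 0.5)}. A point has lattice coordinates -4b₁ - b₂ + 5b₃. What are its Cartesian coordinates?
(-1.5, 1.5, 2.5)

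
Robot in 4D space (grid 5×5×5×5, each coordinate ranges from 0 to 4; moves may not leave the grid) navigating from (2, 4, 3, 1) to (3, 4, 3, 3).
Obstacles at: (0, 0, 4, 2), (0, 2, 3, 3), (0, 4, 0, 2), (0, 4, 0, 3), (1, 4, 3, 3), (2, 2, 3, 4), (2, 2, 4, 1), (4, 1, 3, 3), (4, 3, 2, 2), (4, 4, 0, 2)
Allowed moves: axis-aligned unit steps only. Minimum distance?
3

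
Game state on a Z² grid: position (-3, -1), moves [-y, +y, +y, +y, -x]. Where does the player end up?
(-4, 1)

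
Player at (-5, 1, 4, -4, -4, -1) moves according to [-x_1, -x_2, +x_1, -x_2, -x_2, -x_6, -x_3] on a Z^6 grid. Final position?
(-5, -2, 3, -4, -4, -2)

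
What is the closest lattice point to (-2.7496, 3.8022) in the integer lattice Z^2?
(-3, 4)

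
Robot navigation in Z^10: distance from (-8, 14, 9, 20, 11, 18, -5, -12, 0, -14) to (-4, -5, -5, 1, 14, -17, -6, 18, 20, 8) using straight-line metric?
62.8729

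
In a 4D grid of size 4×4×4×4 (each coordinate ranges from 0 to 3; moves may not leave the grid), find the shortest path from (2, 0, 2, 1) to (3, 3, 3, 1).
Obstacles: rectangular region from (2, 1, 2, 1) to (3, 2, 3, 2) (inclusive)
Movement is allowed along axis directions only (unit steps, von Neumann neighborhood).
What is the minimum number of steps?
7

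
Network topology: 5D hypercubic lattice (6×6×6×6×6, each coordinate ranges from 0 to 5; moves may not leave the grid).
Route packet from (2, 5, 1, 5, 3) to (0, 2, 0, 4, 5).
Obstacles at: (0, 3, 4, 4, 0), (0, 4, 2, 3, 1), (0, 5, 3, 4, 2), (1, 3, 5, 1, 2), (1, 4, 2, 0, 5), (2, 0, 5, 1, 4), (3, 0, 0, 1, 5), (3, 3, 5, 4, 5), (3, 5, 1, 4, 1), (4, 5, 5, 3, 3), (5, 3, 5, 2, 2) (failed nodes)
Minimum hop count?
9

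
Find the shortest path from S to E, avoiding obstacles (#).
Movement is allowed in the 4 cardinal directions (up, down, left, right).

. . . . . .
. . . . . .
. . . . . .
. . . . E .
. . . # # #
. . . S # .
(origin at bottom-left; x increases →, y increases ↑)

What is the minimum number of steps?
5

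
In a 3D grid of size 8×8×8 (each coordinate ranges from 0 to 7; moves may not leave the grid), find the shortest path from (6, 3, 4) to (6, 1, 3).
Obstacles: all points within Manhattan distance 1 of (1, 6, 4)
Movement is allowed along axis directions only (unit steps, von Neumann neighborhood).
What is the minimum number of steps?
3
(one shortest path: (6, 3, 4) → (6, 2, 4) → (6, 1, 4) → (6, 1, 3))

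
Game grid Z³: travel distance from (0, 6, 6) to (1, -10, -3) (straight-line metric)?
18.3848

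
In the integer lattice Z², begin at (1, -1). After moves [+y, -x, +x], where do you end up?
(1, 0)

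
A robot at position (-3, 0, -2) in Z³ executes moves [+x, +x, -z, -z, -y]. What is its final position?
(-1, -1, -4)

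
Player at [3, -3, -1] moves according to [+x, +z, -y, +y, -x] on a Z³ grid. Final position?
(3, -3, 0)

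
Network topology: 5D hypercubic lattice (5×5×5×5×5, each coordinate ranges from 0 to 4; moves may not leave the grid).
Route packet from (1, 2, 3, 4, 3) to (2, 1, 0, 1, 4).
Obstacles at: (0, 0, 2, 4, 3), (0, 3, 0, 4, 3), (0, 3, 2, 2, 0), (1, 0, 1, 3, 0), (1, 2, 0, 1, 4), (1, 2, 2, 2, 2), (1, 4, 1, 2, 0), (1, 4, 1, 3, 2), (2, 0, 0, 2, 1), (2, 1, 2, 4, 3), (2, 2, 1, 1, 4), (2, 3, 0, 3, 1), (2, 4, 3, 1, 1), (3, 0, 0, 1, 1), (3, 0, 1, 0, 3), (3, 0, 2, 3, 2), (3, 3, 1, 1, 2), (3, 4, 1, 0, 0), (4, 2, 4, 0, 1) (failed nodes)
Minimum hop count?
9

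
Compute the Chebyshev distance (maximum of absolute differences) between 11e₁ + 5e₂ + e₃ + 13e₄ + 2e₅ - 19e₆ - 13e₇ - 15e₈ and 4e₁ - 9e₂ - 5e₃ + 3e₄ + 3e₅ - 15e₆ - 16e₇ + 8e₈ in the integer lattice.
23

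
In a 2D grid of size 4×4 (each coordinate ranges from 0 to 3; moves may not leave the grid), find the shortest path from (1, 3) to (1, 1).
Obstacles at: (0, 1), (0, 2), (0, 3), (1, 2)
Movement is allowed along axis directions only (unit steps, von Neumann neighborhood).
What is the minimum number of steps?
4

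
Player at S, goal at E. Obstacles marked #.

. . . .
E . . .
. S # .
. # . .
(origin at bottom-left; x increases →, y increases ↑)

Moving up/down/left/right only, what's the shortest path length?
2
(one shortest path: (1, 1) → (0, 1) → (0, 2))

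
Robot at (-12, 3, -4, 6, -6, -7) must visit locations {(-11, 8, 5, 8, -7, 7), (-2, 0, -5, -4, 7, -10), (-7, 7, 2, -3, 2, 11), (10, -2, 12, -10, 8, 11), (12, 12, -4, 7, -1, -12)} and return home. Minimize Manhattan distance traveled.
264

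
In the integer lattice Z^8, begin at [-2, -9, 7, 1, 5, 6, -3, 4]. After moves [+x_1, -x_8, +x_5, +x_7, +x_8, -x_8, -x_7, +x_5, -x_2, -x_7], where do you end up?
(-1, -10, 7, 1, 7, 6, -4, 3)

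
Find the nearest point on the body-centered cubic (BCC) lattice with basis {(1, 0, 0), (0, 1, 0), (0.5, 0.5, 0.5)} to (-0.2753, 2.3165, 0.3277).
(-0.5, 2.5, 0.5)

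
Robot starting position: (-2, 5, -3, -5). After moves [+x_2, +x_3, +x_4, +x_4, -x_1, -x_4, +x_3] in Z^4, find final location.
(-3, 6, -1, -4)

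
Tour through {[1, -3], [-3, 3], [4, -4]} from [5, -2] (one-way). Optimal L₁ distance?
17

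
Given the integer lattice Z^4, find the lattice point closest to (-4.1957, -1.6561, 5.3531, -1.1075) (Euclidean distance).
(-4, -2, 5, -1)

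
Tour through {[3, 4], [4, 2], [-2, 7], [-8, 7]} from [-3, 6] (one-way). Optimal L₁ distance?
23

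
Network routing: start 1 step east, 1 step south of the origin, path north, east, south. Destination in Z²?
(2, -1)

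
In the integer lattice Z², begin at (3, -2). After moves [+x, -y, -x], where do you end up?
(3, -3)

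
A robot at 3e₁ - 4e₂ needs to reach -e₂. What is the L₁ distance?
6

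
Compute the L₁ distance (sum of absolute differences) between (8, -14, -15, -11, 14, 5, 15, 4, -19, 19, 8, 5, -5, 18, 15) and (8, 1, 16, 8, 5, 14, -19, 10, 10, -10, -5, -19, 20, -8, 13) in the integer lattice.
271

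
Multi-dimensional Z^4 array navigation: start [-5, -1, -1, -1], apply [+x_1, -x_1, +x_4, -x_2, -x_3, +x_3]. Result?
(-5, -2, -1, 0)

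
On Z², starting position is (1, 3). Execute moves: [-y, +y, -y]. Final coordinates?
(1, 2)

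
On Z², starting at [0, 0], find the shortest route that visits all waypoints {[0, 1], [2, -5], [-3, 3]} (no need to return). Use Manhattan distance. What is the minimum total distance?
19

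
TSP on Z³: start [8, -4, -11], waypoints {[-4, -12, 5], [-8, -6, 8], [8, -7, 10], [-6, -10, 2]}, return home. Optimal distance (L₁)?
96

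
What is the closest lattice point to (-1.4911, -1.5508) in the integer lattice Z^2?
(-1, -2)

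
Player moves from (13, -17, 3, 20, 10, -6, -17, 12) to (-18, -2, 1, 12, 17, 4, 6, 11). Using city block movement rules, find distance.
97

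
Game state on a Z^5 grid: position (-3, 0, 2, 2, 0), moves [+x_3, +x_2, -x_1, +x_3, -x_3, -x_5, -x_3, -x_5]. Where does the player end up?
(-4, 1, 2, 2, -2)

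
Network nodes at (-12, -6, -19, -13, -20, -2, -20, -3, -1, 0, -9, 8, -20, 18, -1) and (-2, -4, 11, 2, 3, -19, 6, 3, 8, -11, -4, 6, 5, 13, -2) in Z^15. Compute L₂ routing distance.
60.3407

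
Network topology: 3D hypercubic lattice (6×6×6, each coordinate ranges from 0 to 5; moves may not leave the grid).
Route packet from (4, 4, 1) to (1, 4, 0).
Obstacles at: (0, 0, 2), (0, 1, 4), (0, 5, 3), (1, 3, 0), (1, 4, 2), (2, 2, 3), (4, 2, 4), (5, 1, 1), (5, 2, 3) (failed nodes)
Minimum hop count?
4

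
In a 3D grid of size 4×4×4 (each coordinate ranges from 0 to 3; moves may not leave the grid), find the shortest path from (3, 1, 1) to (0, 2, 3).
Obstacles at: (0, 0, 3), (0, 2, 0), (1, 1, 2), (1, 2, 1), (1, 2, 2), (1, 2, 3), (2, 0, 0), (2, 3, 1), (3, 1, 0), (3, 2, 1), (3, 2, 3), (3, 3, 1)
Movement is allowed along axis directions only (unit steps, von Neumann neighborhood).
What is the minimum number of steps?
6
(one shortest path: (3, 1, 1) → (2, 1, 1) → (1, 1, 1) → (0, 1, 1) → (0, 2, 1) → (0, 2, 2) → (0, 2, 3))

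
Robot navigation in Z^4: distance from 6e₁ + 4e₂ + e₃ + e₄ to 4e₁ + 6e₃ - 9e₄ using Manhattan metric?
21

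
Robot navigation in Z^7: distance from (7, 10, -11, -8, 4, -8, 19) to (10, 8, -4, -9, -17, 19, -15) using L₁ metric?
95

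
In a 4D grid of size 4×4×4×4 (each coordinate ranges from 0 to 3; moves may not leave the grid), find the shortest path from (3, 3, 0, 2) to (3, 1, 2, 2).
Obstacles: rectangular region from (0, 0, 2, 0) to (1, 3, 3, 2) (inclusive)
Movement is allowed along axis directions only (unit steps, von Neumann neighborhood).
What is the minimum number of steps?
4
(one shortest path: (3, 3, 0, 2) → (3, 2, 0, 2) → (3, 1, 0, 2) → (3, 1, 1, 2) → (3, 1, 2, 2))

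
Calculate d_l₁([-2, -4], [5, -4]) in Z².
7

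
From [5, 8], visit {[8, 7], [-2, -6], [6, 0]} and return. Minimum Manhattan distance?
48
(one optimal route: (5, 8) → (8, 7) → (6, 0) → (-2, -6) → (5, 8))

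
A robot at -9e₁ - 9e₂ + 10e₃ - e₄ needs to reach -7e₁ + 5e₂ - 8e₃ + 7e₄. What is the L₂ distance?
24.2487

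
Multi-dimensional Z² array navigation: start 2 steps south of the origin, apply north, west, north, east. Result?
(0, 0)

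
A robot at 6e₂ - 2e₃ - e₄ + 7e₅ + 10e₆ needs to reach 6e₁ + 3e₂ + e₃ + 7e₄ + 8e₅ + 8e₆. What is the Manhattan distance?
23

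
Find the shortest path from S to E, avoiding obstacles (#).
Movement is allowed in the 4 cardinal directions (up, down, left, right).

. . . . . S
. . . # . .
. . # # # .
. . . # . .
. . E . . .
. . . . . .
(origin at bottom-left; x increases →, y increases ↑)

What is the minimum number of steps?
7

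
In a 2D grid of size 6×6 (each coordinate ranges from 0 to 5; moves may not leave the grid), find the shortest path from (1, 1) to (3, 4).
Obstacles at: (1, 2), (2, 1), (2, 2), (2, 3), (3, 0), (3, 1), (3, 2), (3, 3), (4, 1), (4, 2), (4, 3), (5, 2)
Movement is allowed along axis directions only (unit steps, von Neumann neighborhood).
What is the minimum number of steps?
7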